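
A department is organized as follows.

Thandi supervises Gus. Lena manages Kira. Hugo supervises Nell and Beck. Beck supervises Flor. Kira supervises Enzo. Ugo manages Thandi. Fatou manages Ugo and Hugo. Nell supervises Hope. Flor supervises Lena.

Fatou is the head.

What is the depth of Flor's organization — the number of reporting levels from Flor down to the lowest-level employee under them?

The longest chain under Flor runs Flor → Lena → Kira → Enzo, which is 3 levels below Flor.

3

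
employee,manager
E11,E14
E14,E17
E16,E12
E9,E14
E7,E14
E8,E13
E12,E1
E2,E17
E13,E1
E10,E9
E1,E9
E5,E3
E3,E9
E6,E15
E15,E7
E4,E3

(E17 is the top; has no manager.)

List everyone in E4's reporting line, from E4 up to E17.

E4 -> E3 -> E9 -> E14 -> E17

E4 reports to E3. E3 reports to E9. E9 reports to E14. E14 reports to E17. E17 is at the top.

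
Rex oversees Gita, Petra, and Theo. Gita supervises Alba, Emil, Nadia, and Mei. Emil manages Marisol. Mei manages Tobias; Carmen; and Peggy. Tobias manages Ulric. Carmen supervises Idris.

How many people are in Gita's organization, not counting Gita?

10

Gita directly manages Emil, Mei, Nadia, Alba. Under Emil: Marisol (1). Under Mei: Peggy, Carmen, Idris, Tobias, Ulric (5). Nadia has no reports. Alba has no reports. So Gita's organization is 4 direct reports plus everyone under them: 2 + 6 + 1 + 1 = 10.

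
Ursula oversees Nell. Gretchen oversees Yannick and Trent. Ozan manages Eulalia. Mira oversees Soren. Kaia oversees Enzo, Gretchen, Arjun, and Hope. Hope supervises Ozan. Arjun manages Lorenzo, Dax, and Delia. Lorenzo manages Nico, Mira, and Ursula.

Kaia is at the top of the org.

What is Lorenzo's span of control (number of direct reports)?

3

Lorenzo directly manages Nico, Mira, Ursula. That is 3 direct reports.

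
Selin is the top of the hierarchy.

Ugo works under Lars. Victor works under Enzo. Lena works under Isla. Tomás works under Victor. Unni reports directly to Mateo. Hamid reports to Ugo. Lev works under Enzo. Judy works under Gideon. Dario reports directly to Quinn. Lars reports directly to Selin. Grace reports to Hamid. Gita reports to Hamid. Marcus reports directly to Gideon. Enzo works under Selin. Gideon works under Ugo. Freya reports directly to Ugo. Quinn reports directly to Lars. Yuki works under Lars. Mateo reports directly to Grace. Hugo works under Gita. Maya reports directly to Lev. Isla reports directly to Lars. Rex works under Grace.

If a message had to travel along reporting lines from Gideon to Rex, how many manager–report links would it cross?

4

Gideon is 1 level below Ugo, and Rex is 3 levels below Ugo (their lowest common manager). The shortest path runs up from Gideon to Ugo and back down to Rex: 1 + 3 = 4 links.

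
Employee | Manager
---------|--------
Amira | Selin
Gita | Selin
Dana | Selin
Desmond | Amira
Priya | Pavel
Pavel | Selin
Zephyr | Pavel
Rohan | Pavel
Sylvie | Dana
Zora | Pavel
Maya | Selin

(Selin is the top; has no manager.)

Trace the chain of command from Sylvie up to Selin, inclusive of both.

Sylvie -> Dana -> Selin

Sylvie reports to Dana. Dana reports to Selin. Selin is at the top.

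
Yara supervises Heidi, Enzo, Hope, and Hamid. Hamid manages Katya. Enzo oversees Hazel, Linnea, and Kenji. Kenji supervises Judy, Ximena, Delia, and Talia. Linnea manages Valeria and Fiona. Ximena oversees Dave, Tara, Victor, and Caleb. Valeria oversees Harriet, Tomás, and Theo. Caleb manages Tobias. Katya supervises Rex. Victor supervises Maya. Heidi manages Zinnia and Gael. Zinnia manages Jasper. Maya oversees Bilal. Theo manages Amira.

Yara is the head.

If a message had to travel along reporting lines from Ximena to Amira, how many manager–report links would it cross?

Ximena is 2 levels below Enzo, and Amira is 4 levels below Enzo (their lowest common manager). The shortest path runs up from Ximena to Enzo and back down to Amira: 2 + 4 = 6 links.

6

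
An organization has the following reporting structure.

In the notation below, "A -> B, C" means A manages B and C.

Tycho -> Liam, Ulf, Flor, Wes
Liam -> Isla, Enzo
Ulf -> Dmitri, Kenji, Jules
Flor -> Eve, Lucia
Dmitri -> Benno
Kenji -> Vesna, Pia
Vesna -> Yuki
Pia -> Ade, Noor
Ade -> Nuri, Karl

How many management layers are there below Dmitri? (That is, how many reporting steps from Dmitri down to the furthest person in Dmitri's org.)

The longest chain under Dmitri runs Dmitri → Benno, which is 1 level below Dmitri.

1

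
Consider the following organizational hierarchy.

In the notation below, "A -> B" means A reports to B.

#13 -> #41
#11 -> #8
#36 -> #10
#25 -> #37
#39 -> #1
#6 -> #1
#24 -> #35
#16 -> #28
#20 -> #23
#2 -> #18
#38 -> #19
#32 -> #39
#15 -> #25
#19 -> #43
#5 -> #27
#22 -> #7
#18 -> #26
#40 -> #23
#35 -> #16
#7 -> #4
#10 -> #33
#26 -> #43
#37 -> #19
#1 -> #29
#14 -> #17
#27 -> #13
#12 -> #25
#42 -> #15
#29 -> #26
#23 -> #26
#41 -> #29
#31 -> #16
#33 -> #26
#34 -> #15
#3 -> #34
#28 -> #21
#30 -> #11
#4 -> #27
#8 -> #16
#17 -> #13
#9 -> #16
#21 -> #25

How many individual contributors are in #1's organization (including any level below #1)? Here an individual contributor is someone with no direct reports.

The people in #1's organization with no one reporting to them are #6, #32. That is 2.

2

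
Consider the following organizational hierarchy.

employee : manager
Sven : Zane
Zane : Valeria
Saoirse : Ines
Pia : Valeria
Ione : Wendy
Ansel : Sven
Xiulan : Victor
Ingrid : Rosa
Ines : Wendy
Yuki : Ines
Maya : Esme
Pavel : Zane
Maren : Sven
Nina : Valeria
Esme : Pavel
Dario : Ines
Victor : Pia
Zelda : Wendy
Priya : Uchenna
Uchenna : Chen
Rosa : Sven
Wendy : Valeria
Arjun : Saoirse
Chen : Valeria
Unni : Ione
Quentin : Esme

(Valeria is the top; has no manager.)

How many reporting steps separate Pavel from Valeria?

2

Chain from Pavel up to Valeria: Pavel → Zane → Valeria. That is 2 steps up, so Pavel is 2 levels below Valeria.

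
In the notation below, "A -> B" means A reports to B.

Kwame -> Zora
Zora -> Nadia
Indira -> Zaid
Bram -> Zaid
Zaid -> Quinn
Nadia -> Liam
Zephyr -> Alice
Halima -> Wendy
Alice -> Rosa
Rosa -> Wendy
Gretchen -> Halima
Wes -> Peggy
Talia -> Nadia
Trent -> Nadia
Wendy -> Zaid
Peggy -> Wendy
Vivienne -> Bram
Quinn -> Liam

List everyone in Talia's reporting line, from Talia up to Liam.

Talia -> Nadia -> Liam

Talia reports to Nadia. Nadia reports to Liam. Liam is at the top.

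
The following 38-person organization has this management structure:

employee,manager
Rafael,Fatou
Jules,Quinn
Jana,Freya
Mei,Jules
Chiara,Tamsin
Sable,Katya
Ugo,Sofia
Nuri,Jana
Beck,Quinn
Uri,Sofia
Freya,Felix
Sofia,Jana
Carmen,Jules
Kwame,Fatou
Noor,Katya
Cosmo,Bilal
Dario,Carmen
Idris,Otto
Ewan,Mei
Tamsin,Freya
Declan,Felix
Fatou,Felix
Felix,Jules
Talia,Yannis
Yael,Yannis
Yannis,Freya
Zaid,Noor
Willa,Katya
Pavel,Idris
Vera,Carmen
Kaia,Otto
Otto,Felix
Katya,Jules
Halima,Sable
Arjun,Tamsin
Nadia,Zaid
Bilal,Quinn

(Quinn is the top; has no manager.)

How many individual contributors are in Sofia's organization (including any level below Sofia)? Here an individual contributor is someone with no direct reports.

2

The people in Sofia's organization with no one reporting to them are Uri, Ugo. That is 2.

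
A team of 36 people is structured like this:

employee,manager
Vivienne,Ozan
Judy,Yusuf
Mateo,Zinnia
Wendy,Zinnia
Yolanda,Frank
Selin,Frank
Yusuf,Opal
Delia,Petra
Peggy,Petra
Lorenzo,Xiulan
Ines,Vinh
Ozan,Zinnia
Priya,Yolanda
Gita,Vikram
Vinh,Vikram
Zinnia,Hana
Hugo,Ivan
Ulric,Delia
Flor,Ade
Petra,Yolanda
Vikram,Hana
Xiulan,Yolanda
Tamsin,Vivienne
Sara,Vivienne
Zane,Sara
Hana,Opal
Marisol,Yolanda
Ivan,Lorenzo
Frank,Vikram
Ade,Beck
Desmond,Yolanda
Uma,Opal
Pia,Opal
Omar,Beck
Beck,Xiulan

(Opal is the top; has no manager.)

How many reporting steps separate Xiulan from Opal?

Chain from Xiulan up to Opal: Xiulan → Yolanda → Frank → Vikram → Hana → Opal. That is 5 steps up, so Xiulan is 5 levels below Opal.

5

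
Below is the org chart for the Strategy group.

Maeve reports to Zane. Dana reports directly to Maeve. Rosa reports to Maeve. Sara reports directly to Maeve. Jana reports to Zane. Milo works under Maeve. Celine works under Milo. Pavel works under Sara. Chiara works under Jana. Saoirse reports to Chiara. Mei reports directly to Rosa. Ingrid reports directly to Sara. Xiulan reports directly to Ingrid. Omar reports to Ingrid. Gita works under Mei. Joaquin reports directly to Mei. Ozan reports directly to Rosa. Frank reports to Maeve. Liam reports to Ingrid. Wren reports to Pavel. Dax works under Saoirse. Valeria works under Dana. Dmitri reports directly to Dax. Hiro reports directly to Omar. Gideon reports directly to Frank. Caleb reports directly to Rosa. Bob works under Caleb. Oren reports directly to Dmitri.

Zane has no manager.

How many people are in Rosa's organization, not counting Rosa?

Rosa directly manages Mei, Ozan, Caleb. Under Mei: Joaquin, Gita (2). Ozan has no reports. Under Caleb: Bob (1). So Rosa's organization is 3 direct reports plus everyone under them: 3 + 1 + 2 = 6.

6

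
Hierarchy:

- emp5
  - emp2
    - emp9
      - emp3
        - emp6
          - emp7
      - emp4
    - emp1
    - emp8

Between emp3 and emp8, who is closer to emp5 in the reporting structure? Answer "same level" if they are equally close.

emp3 is 3 levels below emp5; emp8 is 2. emp8 is higher.

emp8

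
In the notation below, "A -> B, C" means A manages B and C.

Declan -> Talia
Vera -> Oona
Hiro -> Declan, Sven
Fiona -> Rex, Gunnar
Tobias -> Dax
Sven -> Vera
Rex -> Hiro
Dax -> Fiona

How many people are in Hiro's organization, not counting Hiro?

5

Hiro directly manages Declan, Sven. Under Declan: Talia (1). Under Sven: Vera, Oona (2). So Hiro's organization is 2 direct reports plus everyone under them: 2 + 3 = 5.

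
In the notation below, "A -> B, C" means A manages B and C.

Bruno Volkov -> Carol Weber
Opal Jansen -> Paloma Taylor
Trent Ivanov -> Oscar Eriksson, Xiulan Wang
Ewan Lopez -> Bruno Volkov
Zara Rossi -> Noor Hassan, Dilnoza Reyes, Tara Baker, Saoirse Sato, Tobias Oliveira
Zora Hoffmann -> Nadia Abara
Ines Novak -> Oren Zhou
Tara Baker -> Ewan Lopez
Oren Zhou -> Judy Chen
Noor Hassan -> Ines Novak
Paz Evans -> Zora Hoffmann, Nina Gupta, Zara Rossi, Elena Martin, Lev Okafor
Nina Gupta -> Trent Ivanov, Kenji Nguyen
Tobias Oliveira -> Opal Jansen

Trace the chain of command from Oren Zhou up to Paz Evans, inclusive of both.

Oren Zhou -> Ines Novak -> Noor Hassan -> Zara Rossi -> Paz Evans

Oren Zhou reports to Ines Novak. Ines Novak reports to Noor Hassan. Noor Hassan reports to Zara Rossi. Zara Rossi reports to Paz Evans. Paz Evans is at the top.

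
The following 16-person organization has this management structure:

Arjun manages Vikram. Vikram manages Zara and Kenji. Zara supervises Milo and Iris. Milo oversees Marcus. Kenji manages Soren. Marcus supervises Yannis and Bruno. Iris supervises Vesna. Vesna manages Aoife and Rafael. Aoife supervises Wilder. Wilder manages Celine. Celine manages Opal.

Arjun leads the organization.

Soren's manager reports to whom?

Vikram

Soren reports to Kenji, and Kenji reports to Vikram. So Soren's skip-level manager is Vikram.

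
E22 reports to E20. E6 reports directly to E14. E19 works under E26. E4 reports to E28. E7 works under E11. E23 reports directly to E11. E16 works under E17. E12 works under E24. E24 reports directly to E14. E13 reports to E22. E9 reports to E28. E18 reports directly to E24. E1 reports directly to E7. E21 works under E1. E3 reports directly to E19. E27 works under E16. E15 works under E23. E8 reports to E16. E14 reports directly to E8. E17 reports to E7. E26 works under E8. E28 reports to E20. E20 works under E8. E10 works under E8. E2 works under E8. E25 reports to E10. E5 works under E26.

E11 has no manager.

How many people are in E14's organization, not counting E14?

E14 directly manages E24, E6. Under E24: E12, E18 (2). E6 has no reports. So E14's organization is 2 direct reports plus everyone under them: 3 + 1 = 4.

4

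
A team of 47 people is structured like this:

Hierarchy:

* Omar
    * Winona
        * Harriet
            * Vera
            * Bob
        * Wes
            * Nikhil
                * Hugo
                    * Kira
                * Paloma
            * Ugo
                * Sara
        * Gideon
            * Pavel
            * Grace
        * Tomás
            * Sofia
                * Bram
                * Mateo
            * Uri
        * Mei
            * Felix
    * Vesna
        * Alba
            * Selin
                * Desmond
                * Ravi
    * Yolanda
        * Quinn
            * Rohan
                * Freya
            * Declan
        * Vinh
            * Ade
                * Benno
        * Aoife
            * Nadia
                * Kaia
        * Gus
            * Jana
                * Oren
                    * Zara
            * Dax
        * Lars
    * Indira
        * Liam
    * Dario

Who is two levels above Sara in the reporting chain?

Sara reports to Ugo, and Ugo reports to Wes. So Sara's skip-level manager is Wes.

Wes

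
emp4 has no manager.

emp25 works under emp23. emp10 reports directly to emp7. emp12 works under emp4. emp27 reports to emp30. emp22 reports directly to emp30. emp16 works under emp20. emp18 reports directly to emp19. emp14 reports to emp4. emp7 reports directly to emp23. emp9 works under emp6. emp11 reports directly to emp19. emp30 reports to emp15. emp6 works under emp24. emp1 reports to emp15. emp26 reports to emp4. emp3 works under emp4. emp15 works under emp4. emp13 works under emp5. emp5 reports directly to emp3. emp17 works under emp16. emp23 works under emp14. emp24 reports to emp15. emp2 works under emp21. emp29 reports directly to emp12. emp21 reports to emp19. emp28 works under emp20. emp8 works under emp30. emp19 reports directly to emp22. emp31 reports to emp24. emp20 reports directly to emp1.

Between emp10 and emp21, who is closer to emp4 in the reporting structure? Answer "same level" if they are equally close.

emp10 is 4 levels below emp4; emp21 is 5. emp10 is higher.

emp10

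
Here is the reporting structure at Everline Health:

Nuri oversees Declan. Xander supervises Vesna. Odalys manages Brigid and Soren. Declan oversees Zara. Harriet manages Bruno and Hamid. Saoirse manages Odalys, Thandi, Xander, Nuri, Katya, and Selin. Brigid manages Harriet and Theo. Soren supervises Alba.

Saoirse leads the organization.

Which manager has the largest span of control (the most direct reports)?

Direct-report counts: Saoirse has 6; Nuri has 1; Declan has 1; Xander has 1; Odalys has 2; Soren has 1; Brigid has 2; Harriet has 2. The largest is 6, held by Saoirse.

Saoirse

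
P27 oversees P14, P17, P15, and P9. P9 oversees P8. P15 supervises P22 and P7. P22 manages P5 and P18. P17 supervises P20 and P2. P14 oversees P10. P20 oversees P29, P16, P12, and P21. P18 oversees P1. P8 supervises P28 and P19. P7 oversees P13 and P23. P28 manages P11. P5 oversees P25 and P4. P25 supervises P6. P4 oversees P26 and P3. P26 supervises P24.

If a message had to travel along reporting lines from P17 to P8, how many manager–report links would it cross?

3

P17 is 1 level below P27, and P8 is 2 levels below P27 (their lowest common manager). The shortest path runs up from P17 to P27 and back down to P8: 1 + 2 = 3 links.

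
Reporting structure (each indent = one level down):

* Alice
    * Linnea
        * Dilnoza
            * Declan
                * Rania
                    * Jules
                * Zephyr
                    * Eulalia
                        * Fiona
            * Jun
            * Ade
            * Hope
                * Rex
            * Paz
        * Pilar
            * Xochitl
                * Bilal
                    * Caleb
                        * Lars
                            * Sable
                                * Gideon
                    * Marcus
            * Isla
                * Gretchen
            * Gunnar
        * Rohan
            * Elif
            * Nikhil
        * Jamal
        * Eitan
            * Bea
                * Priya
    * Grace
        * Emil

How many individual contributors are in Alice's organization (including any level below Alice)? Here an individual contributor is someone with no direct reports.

15

The people in Alice's organization with no one reporting to them are Emil, Priya, Jamal, Nikhil, Elif, Gunnar, Gretchen, Marcus, Gideon, Paz, Rex, Ade, Jun, Fiona, Jules. That is 15.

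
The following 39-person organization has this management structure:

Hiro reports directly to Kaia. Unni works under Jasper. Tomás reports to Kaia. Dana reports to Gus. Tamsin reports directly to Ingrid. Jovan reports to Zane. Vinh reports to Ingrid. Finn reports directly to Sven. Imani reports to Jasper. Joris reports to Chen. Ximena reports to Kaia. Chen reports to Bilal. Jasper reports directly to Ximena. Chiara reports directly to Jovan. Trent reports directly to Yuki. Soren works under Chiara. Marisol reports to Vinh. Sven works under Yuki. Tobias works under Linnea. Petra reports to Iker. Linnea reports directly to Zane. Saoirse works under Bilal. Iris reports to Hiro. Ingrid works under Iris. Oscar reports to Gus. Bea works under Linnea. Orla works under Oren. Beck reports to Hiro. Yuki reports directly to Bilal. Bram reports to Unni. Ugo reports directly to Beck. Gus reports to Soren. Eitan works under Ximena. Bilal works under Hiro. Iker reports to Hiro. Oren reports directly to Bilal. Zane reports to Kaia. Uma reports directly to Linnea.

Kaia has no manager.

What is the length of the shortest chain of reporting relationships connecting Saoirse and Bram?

7

Saoirse is 3 levels below Kaia, and Bram is 4 levels below Kaia (their lowest common manager). The shortest path runs up from Saoirse to Kaia and back down to Bram: 3 + 4 = 7 links.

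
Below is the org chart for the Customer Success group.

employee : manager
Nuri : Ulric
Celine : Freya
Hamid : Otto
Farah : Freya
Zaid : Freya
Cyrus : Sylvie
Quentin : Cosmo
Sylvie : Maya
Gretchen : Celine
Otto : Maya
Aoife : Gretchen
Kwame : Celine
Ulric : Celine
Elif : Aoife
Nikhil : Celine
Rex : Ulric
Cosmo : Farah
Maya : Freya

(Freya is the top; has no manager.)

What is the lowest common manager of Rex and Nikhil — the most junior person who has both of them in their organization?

Rex's chain of managers is Ulric, Celine, Freya. Nikhil's chain of managers is Celine, Freya. The first manager that appears in both chains is Celine.

Celine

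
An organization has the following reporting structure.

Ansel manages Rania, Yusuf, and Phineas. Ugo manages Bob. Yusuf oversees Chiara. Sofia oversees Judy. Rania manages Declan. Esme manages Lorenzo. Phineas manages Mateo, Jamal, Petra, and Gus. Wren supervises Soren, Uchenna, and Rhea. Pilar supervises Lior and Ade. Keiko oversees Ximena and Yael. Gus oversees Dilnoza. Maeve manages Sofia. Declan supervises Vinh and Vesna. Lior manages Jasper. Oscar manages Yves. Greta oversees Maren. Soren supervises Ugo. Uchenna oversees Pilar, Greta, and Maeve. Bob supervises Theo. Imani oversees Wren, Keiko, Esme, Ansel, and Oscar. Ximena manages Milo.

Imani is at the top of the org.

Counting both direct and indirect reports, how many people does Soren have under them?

3

Soren directly manages Ugo. Under Ugo: Bob, Theo (2). That's 3 in total.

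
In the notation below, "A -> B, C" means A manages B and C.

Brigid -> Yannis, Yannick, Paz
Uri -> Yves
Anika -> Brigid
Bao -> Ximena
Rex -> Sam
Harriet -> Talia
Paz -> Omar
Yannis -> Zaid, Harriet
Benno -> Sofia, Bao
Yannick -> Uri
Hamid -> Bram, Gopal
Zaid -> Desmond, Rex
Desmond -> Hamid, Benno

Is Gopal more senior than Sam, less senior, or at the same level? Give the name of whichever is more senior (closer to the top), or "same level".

Gopal is 6 levels below Anika; Sam is 5. Sam is higher.

Sam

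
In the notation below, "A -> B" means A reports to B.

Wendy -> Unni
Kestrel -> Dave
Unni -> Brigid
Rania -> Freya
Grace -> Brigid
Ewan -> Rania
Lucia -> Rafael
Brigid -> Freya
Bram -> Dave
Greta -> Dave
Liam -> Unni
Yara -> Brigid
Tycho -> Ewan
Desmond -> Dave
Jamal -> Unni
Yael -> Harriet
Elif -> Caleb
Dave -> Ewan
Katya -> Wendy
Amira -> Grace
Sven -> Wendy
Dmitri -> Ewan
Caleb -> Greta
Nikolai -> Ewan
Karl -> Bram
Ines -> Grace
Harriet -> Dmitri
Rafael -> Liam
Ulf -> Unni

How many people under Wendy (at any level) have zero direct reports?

2

The people in Wendy's organization with no one reporting to them are Sven, Katya. That is 2.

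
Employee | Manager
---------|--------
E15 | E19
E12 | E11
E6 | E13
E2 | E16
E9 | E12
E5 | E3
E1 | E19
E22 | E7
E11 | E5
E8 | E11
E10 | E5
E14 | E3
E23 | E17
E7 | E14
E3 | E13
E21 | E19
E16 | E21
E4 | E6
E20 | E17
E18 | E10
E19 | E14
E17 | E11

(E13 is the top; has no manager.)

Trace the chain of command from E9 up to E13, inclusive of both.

E9 -> E12 -> E11 -> E5 -> E3 -> E13

E9 reports to E12. E12 reports to E11. E11 reports to E5. E5 reports to E3. E3 reports to E13. E13 is at the top.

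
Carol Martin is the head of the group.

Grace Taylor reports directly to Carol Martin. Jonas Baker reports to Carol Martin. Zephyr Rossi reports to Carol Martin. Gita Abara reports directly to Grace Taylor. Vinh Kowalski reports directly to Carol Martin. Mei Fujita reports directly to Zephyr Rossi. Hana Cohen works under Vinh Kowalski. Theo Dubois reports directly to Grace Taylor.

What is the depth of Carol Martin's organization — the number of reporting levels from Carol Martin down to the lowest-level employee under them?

2

The longest chain under Carol Martin runs Carol Martin → Vinh Kowalski → Hana Cohen, which is 2 levels below Carol Martin.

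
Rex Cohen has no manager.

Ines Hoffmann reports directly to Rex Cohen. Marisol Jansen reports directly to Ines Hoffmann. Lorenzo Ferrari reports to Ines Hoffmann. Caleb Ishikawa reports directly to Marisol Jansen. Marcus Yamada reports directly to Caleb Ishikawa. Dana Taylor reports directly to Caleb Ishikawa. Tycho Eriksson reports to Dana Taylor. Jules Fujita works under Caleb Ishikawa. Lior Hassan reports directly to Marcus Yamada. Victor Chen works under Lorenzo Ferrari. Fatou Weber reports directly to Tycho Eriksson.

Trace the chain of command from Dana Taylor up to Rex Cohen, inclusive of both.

Dana Taylor reports to Caleb Ishikawa. Caleb Ishikawa reports to Marisol Jansen. Marisol Jansen reports to Ines Hoffmann. Ines Hoffmann reports to Rex Cohen. Rex Cohen is at the top.

Dana Taylor -> Caleb Ishikawa -> Marisol Jansen -> Ines Hoffmann -> Rex Cohen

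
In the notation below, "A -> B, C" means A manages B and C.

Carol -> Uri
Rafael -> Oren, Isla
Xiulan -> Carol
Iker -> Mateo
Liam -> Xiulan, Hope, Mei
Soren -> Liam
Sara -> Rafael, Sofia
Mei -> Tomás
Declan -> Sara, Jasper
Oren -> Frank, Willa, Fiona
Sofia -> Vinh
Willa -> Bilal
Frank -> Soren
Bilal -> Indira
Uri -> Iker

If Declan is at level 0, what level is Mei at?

7

Chain from Mei up to Declan: Mei → Liam → Soren → Frank → Oren → Rafael → Sara → Declan. That is 7 steps up, so Mei is 7 levels below Declan.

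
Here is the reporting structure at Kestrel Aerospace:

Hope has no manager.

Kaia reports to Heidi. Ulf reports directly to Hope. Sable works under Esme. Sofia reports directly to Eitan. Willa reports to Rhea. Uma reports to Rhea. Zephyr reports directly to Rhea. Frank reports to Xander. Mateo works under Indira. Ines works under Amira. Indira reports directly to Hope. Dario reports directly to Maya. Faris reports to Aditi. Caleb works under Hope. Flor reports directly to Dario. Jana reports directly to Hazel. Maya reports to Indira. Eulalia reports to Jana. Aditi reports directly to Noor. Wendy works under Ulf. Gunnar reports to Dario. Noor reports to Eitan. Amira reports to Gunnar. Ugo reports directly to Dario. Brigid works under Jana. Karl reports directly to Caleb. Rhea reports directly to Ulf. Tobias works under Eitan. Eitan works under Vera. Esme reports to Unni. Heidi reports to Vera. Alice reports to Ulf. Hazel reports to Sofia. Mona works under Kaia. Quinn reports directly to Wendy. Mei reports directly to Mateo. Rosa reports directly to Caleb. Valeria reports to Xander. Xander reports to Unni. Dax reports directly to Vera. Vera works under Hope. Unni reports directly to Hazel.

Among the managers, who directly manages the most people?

Hope

Direct-report counts: Hope has 4; Caleb has 2; Indira has 2; Mateo has 1; Maya has 1; Dario has 3; Gunnar has 1; Amira has 1; Ulf has 3; Wendy has 1; Rhea has 3; Vera has 3; Heidi has 1; Kaia has 1; Eitan has 3; Noor has 1; Aditi has 1; Sofia has 1; Hazel has 2; Unni has 2; Esme has 1; Xander has 2; Jana has 2. The largest is 4, held by Hope.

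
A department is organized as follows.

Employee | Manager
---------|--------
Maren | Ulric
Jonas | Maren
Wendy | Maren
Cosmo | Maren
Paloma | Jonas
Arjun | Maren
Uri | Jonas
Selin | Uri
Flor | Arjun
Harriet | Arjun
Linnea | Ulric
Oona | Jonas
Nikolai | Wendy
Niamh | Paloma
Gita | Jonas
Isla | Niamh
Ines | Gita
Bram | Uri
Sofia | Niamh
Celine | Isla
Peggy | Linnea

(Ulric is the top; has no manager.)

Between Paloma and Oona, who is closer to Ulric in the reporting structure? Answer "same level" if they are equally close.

same level

Both Paloma and Oona are 3 levels below Ulric.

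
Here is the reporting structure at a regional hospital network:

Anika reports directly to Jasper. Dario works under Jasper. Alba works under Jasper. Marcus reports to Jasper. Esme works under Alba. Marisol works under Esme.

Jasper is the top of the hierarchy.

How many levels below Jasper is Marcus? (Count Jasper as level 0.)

Chain from Marcus up to Jasper: Marcus → Jasper. That is 1 step up, so Marcus is 1 level below Jasper.

1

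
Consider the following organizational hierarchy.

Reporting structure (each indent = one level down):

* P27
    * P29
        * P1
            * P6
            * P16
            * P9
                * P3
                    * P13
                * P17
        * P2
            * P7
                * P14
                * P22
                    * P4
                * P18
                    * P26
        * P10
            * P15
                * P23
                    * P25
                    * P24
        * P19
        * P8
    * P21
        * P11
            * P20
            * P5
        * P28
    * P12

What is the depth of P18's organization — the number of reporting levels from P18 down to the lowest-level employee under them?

1

The longest chain under P18 runs P18 → P26, which is 1 level below P18.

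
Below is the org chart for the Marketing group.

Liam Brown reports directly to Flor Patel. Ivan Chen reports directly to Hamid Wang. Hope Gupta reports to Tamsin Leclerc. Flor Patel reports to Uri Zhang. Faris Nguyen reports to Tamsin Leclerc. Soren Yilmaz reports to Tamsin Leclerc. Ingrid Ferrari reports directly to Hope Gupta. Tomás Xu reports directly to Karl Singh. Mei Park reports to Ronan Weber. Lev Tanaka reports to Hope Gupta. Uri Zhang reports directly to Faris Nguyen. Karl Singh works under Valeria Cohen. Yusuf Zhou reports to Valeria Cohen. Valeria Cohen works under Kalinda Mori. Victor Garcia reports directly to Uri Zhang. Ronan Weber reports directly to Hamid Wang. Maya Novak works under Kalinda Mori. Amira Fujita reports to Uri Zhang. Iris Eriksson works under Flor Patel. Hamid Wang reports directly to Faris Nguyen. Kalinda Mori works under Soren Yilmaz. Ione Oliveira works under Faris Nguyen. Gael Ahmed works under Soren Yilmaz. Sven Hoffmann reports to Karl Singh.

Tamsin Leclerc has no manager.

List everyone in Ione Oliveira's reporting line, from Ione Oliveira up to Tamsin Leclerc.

Ione Oliveira reports to Faris Nguyen. Faris Nguyen reports to Tamsin Leclerc. Tamsin Leclerc is at the top.

Ione Oliveira -> Faris Nguyen -> Tamsin Leclerc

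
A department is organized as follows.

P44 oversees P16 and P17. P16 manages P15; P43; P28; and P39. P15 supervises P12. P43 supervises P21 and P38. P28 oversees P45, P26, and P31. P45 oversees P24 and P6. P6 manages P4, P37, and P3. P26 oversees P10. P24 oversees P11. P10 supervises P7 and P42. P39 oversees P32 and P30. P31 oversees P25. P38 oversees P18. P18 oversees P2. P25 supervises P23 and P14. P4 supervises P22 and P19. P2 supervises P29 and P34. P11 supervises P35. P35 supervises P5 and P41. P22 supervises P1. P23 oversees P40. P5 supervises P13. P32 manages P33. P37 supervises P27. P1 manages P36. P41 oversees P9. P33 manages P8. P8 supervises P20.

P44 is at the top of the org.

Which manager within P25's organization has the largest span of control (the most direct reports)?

Direct-report counts within P25's organization: P25 has 2; P23 has 1. The largest is 2, held by P25.

P25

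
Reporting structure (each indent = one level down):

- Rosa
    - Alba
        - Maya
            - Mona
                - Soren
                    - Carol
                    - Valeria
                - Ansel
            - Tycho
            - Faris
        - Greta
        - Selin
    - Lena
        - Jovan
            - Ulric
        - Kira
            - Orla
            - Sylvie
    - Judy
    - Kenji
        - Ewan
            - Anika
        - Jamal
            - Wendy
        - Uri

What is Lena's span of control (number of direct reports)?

Lena directly manages Jovan, Kira. That is 2 direct reports.

2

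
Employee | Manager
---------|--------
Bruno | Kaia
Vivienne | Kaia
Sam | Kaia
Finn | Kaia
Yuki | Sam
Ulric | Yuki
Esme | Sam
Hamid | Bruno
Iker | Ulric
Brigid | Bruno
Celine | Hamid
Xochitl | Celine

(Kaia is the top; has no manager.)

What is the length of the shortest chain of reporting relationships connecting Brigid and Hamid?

2

Brigid is 1 level below Bruno, and Hamid is 1 level below Bruno (their lowest common manager). The shortest path runs up from Brigid to Bruno and back down to Hamid: 1 + 1 = 2 links.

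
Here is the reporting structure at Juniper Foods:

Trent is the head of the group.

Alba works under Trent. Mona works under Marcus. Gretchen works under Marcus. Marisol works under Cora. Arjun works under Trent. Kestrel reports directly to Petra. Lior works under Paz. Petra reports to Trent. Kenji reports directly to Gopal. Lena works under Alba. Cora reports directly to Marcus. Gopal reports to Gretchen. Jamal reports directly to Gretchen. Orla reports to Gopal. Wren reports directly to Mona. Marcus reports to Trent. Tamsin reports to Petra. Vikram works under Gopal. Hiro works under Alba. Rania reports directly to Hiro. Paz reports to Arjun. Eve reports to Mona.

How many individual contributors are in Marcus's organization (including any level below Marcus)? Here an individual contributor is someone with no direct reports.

The people in Marcus's organization with no one reporting to them are Marisol, Wren, Eve, Jamal, Vikram, Orla, Kenji. That is 7.

7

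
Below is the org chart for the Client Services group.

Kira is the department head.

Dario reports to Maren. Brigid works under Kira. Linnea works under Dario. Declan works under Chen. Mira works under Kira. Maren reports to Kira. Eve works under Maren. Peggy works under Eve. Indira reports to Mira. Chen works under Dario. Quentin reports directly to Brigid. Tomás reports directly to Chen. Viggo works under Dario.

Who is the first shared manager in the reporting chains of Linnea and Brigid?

Kira

Linnea's chain of managers is Dario, Maren, Kira. Brigid's chain of managers is Kira. The first manager that appears in both chains is Kira.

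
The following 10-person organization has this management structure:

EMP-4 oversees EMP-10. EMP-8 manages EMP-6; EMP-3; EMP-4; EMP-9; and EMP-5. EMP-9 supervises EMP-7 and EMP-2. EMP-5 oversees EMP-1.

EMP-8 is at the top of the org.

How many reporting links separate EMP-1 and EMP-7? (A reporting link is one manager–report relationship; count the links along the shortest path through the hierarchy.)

4

EMP-1 is 2 levels below EMP-8, and EMP-7 is 2 levels below EMP-8 (their lowest common manager). The shortest path runs up from EMP-1 to EMP-8 and back down to EMP-7: 2 + 2 = 4 links.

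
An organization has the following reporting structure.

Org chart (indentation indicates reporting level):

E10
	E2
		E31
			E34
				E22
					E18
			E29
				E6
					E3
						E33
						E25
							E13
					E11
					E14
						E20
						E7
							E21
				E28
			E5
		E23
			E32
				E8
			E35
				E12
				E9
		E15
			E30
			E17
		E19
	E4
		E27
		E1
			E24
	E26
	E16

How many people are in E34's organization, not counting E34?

E34 directly manages E22. Under E22: E18 (1). That's 2 in total.

2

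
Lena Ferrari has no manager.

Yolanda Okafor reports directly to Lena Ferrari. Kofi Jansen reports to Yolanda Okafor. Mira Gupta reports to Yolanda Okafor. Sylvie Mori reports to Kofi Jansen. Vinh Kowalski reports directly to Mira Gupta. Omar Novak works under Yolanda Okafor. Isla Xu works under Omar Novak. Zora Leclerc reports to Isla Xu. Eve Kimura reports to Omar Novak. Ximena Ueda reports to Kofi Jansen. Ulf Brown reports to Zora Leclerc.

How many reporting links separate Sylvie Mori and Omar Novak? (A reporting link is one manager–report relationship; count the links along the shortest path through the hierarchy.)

3

Sylvie Mori is 2 levels below Yolanda Okafor, and Omar Novak is 1 level below Yolanda Okafor (their lowest common manager). The shortest path runs up from Sylvie Mori to Yolanda Okafor and back down to Omar Novak: 2 + 1 = 3 links.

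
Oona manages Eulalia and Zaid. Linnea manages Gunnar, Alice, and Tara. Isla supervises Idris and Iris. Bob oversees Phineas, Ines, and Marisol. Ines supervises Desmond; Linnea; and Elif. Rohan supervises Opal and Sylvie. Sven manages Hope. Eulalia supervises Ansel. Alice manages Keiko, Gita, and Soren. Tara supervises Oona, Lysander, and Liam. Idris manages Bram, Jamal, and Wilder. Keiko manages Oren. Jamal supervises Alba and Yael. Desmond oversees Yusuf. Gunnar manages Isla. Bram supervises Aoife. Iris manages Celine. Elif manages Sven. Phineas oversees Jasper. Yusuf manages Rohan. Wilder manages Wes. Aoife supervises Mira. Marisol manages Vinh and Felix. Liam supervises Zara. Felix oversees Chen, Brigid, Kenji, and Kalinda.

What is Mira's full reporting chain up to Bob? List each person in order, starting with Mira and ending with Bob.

Mira reports to Aoife. Aoife reports to Bram. Bram reports to Idris. Idris reports to Isla. Isla reports to Gunnar. Gunnar reports to Linnea. Linnea reports to Ines. Ines reports to Bob. Bob is at the top.

Mira -> Aoife -> Bram -> Idris -> Isla -> Gunnar -> Linnea -> Ines -> Bob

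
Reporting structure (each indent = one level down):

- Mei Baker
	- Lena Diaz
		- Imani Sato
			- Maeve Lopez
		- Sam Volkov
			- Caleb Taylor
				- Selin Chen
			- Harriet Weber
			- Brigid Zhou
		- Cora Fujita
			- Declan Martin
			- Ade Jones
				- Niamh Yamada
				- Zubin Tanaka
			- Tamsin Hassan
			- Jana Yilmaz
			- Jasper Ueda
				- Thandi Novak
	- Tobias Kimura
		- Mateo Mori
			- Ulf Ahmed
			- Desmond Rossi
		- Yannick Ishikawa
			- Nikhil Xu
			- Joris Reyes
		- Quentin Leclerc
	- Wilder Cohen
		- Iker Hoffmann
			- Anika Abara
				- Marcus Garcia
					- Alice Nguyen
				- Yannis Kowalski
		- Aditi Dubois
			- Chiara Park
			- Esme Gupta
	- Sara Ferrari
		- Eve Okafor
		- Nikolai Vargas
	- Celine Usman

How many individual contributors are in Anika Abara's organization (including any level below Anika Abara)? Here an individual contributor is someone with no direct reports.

2

The people in Anika Abara's organization with no one reporting to them are Yannis Kowalski, Alice Nguyen. That is 2.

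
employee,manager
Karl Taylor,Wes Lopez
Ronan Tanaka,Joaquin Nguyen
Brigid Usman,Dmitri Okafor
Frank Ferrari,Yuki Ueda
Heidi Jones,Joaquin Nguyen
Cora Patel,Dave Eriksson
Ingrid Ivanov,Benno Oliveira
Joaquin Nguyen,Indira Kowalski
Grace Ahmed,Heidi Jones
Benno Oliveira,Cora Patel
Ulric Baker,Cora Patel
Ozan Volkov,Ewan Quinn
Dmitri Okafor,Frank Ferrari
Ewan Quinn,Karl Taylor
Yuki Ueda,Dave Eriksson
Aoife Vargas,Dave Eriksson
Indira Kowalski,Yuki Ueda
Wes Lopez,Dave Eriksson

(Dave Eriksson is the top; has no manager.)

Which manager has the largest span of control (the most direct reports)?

Dave Eriksson

Direct-report counts: Dave Eriksson has 4; Cora Patel has 2; Benno Oliveira has 1; Yuki Ueda has 2; Indira Kowalski has 1; Joaquin Nguyen has 2; Heidi Jones has 1; Frank Ferrari has 1; Dmitri Okafor has 1; Wes Lopez has 1; Karl Taylor has 1; Ewan Quinn has 1. The largest is 4, held by Dave Eriksson.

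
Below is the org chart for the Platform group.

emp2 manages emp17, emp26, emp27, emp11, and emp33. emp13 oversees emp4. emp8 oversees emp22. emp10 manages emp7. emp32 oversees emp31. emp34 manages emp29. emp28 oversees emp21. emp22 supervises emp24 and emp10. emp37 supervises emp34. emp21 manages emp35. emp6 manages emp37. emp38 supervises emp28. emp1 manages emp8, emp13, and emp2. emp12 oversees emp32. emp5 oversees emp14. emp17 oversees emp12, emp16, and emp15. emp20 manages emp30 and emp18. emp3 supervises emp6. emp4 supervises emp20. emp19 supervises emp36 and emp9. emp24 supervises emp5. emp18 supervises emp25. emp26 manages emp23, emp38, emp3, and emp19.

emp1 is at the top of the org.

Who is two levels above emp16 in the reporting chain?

emp16 reports to emp17, and emp17 reports to emp2. So emp16's skip-level manager is emp2.

emp2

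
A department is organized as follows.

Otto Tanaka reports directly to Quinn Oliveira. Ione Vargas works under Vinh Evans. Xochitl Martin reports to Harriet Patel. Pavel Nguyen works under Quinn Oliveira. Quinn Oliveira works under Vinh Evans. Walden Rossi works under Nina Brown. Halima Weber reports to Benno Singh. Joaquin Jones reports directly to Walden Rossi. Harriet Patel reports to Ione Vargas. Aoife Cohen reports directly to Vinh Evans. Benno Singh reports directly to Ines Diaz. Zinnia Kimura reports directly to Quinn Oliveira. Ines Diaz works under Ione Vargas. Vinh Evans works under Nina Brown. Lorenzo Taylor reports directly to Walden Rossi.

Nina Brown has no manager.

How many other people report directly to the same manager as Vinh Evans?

1

Vinh Evans reports to Nina Brown. Nina Brown's other direct reports are Walden Rossi — 1 peer.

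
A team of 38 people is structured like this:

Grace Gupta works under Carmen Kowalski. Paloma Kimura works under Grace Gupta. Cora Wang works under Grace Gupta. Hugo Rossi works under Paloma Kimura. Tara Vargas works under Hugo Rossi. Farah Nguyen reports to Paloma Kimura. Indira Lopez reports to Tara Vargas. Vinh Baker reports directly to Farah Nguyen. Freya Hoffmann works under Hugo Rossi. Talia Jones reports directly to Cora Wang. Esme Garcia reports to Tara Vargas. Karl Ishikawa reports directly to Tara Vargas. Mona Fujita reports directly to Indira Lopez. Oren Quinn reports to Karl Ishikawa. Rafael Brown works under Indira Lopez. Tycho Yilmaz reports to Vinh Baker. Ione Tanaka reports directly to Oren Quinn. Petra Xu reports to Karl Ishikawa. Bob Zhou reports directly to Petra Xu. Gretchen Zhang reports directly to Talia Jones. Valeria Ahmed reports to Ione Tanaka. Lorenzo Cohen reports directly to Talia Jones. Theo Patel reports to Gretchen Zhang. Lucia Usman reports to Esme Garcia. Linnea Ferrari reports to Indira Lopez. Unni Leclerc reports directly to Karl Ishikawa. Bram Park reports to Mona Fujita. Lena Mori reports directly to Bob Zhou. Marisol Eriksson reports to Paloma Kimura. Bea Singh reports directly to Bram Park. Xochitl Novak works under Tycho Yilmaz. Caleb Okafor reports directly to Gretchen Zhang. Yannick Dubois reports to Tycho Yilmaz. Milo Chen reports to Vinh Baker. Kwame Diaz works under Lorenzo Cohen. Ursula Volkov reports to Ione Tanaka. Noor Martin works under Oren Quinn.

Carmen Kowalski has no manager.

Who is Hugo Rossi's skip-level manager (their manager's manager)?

Grace Gupta

Hugo Rossi reports to Paloma Kimura, and Paloma Kimura reports to Grace Gupta. So Hugo Rossi's skip-level manager is Grace Gupta.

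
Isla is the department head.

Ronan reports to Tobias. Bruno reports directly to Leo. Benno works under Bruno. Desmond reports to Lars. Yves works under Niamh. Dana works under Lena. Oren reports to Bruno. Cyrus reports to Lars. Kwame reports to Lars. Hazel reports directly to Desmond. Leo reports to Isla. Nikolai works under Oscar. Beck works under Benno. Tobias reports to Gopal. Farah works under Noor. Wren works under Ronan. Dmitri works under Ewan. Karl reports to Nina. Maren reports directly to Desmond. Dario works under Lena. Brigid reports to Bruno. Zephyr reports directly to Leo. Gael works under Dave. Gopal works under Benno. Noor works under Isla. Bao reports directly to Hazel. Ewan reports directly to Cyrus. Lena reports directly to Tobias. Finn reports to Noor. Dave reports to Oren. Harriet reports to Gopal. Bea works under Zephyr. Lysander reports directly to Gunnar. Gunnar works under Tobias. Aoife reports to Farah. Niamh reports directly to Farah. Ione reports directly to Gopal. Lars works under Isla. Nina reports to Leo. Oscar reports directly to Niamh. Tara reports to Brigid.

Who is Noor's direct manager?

Isla

Noor reports directly to Isla.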